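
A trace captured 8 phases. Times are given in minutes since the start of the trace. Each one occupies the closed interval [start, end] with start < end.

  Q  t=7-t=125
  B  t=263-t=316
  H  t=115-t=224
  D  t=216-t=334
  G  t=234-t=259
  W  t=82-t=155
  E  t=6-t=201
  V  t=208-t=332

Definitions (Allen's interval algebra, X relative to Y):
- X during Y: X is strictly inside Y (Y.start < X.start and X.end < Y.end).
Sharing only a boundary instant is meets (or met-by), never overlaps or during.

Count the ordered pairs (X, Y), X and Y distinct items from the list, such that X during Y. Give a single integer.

6

Checking all 56 ordered pairs for relation 'during'; matching pairs in alphabetical order:
(B, D): B during D ✓
(B, V): B during V ✓
(G, D): G during D ✓
(G, V): G during V ✓
(Q, E): Q during E ✓
(W, E): W during E ✓
Count: 6.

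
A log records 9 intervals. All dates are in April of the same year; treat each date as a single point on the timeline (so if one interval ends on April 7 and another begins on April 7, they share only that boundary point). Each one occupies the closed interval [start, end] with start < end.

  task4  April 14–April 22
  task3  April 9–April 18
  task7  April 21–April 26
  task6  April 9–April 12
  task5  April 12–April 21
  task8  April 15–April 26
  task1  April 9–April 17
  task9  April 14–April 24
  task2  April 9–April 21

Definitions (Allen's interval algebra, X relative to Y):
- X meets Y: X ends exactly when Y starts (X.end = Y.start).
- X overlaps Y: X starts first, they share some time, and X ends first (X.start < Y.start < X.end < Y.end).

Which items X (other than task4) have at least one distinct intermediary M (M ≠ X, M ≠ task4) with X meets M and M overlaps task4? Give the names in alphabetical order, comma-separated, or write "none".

task6

Target task4 = [April 14, April 22].
Intermediaries M with M overlaps task4: task1, task2, task3, task5.
Via task1 — items with X meets task1: none.
Via task2 — items with X meets task2: none.
Via task3 — items with X meets task3: none.
Via task5 — items with X meets task5: task6.
Union: task6.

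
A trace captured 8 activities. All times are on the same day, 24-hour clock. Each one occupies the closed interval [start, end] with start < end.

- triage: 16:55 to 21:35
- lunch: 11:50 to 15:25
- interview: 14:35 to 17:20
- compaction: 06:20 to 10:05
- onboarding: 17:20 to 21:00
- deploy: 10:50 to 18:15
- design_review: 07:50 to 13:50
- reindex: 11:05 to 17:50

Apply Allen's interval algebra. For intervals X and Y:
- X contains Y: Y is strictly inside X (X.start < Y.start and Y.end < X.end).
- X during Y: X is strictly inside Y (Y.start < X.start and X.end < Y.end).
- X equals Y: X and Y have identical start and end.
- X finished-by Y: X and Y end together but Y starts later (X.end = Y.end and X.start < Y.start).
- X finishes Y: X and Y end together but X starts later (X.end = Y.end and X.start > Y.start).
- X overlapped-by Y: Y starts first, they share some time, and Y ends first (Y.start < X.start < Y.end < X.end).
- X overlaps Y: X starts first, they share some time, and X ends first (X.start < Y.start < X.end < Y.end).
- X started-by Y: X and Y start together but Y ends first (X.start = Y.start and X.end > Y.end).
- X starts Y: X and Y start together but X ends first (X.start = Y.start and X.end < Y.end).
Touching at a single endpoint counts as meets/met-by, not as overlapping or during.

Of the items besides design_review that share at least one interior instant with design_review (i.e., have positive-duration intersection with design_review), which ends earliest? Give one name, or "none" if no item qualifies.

Target design_review = [07:50, 13:50].
compaction [06:20, 10:05] → overlaps → candidate.
deploy [10:50, 18:15] → overlapped-by → candidate.
interview [14:35, 17:20] → after → excluded.
lunch [11:50, 15:25] → overlapped-by → candidate.
onboarding [17:20, 21:00] → after → excluded.
reindex [11:05, 17:50] → overlapped-by → candidate.
triage [16:55, 21:35] → after → excluded.
Among candidates, earliest end is 10:05 → compaction.

compaction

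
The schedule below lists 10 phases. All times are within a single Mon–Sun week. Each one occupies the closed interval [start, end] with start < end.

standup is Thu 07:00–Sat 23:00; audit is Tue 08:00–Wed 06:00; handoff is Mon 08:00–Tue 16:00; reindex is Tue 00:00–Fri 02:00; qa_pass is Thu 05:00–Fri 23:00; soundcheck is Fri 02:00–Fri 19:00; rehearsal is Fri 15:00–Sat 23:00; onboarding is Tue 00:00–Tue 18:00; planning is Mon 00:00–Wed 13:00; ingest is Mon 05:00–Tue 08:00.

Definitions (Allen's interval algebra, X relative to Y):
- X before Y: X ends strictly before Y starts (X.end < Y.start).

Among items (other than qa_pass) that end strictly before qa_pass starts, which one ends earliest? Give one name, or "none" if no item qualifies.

Target qa_pass = [Thu 05:00, Fri 23:00].
audit [Tue 08:00, Wed 06:00] → before → candidate.
handoff [Mon 08:00, Tue 16:00] → before → candidate.
ingest [Mon 05:00, Tue 08:00] → before → candidate.
onboarding [Tue 00:00, Tue 18:00] → before → candidate.
planning [Mon 00:00, Wed 13:00] → before → candidate.
rehearsal [Fri 15:00, Sat 23:00] → overlapped-by → excluded.
reindex [Tue 00:00, Fri 02:00] → overlaps → excluded.
soundcheck [Fri 02:00, Fri 19:00] → during → excluded.
standup [Thu 07:00, Sat 23:00] → overlapped-by → excluded.
Among candidates, earliest end is Tue 08:00 → ingest.

ingest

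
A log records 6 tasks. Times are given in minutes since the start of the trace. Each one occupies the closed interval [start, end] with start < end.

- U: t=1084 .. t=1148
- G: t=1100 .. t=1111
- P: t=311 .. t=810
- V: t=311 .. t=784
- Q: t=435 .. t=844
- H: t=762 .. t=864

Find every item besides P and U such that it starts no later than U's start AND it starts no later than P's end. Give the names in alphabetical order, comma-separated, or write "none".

Conditions: its start is no later than U's start (X.start <= t=1084) AND its start is no later than P's end (X.start <= t=810).
G: start t=1100 <= t=1084? ✗; start t=1100 <= t=810? ✗ → no.
H: start t=762 <= t=1084? ✓; start t=762 <= t=810? ✓ → yes.
Q: start t=435 <= t=1084? ✓; start t=435 <= t=810? ✓ → yes.
V: start t=311 <= t=1084? ✓; start t=311 <= t=810? ✓ → yes.
Result: H, Q, V.

H, Q, V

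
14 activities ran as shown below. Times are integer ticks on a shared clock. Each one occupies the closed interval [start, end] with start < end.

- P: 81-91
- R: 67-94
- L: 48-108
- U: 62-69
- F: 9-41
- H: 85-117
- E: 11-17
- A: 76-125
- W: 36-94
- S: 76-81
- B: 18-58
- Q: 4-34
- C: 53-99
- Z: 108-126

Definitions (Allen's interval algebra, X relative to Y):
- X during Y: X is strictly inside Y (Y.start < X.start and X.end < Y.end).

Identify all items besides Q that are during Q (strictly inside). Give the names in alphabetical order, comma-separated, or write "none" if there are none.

E

Target Q = [4, 34].
A [76, 125] → after → no.
B [18, 58] → overlapped-by → no.
C [53, 99] → after → no.
E [11, 17] → during → yes.
F [9, 41] → overlapped-by → no.
H [85, 117] → after → no.
L [48, 108] → after → no.
P [81, 91] → after → no.
R [67, 94] → after → no.
S [76, 81] → after → no.
U [62, 69] → after → no.
W [36, 94] → after → no.
Z [108, 126] → after → no.
Result: E.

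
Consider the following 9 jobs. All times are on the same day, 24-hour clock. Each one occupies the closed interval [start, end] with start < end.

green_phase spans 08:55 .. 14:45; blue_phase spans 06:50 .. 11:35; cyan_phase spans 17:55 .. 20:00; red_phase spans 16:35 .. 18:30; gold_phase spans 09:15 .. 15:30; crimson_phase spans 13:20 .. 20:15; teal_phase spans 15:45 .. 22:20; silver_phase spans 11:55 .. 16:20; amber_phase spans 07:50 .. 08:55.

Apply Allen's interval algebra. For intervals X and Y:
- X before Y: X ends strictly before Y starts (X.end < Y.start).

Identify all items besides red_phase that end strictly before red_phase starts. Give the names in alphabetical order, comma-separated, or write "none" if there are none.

Target red_phase = [16:35, 18:30].
amber_phase [07:50, 08:55] → before → yes.
blue_phase [06:50, 11:35] → before → yes.
crimson_phase [13:20, 20:15] → contains → no.
cyan_phase [17:55, 20:00] → overlapped-by → no.
gold_phase [09:15, 15:30] → before → yes.
green_phase [08:55, 14:45] → before → yes.
silver_phase [11:55, 16:20] → before → yes.
teal_phase [15:45, 22:20] → contains → no.
Result: amber_phase, blue_phase, gold_phase, green_phase, silver_phase.

amber_phase, blue_phase, gold_phase, green_phase, silver_phase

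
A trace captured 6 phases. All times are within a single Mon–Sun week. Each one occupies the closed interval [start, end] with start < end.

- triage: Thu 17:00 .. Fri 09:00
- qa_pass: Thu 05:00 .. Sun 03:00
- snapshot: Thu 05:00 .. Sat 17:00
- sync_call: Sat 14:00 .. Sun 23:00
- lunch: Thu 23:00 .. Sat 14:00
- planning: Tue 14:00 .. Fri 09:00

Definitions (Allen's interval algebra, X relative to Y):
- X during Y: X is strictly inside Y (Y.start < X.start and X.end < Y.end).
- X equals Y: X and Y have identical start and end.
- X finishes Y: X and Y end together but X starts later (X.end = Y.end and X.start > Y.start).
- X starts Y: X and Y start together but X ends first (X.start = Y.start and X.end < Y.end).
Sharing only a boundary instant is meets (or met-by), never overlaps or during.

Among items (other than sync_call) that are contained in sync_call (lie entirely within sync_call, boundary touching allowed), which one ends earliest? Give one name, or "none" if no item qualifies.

none

Target sync_call = [Sat 14:00, Sun 23:00].
lunch [Thu 23:00, Sat 14:00] → meets → excluded.
planning [Tue 14:00, Fri 09:00] → before → excluded.
qa_pass [Thu 05:00, Sun 03:00] → overlaps → excluded.
snapshot [Thu 05:00, Sat 17:00] → overlaps → excluded.
triage [Thu 17:00, Fri 09:00] → before → excluded.
No candidates → none.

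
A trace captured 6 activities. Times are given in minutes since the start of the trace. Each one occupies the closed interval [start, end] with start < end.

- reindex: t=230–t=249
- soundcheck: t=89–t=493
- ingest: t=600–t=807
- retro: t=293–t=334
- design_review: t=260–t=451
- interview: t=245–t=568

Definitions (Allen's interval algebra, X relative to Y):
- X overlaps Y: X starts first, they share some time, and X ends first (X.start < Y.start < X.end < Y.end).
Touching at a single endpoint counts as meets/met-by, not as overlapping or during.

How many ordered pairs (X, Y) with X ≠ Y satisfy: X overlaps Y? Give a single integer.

Checking all 30 ordered pairs for relation 'overlaps'; matching pairs in alphabetical order:
(reindex, interview): reindex overlaps interview ✓
(soundcheck, interview): soundcheck overlaps interview ✓
Count: 2.

2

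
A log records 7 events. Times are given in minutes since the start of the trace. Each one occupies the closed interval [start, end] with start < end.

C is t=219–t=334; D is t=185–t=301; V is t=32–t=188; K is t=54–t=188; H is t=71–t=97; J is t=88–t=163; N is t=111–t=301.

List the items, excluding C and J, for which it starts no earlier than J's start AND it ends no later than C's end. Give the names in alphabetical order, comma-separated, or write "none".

Conditions: its start is no earlier than J's start (X.start >= t=88) AND its end is no later than C's end (X.end <= t=334).
D: start t=185 >= t=88? ✓; end t=301 <= t=334? ✓ → yes.
H: start t=71 >= t=88? ✗; end t=97 <= t=334? ✓ → no.
K: start t=54 >= t=88? ✗; end t=188 <= t=334? ✓ → no.
N: start t=111 >= t=88? ✓; end t=301 <= t=334? ✓ → yes.
V: start t=32 >= t=88? ✗; end t=188 <= t=334? ✓ → no.
Result: D, N.

D, N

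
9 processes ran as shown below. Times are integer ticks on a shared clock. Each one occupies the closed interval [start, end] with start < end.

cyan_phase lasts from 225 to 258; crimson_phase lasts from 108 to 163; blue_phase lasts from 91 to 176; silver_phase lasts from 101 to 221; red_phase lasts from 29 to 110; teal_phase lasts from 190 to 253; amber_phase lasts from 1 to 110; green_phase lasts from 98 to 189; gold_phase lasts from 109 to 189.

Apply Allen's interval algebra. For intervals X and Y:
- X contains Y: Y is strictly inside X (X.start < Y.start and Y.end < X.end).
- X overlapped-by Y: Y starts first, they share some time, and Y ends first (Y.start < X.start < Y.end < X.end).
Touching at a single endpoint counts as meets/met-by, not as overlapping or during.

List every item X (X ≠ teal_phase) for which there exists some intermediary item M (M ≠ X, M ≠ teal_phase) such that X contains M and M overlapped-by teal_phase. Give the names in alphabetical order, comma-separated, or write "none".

none

Target teal_phase = [190, 253].
Intermediaries M with M overlapped-by teal_phase: cyan_phase.
Via cyan_phase — items with X contains cyan_phase: none.
Union: none.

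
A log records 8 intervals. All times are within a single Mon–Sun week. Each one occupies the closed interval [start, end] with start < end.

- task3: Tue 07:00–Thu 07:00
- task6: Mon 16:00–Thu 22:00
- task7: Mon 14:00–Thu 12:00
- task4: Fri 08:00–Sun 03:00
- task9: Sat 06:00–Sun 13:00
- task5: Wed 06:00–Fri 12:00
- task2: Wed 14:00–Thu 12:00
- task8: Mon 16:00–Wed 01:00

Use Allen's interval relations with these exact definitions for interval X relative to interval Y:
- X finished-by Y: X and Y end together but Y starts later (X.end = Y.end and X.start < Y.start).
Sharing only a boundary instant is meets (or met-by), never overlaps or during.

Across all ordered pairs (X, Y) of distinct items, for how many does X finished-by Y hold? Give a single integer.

Checking all 56 ordered pairs for relation 'finished-by'; matching pairs in alphabetical order:
(task7, task2): task7 finished-by task2 ✓
Count: 1.

1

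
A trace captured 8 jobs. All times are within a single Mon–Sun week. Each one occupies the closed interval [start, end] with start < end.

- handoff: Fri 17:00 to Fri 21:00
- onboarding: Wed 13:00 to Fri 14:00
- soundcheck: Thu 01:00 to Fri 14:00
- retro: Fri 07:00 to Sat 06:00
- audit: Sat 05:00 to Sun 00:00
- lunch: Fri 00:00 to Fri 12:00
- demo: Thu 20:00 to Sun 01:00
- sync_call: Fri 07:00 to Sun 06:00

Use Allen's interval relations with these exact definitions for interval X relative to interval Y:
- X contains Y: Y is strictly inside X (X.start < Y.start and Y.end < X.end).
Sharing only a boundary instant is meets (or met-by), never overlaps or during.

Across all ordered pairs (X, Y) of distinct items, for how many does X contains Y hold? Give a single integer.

Checking all 56 ordered pairs for relation 'contains'; matching pairs in alphabetical order:
(demo, audit): demo contains audit ✓
(demo, handoff): demo contains handoff ✓
(demo, lunch): demo contains lunch ✓
(demo, retro): demo contains retro ✓
(onboarding, lunch): onboarding contains lunch ✓
(retro, handoff): retro contains handoff ✓
(soundcheck, lunch): soundcheck contains lunch ✓
(sync_call, audit): sync_call contains audit ✓
(sync_call, handoff): sync_call contains handoff ✓
Count: 9.

9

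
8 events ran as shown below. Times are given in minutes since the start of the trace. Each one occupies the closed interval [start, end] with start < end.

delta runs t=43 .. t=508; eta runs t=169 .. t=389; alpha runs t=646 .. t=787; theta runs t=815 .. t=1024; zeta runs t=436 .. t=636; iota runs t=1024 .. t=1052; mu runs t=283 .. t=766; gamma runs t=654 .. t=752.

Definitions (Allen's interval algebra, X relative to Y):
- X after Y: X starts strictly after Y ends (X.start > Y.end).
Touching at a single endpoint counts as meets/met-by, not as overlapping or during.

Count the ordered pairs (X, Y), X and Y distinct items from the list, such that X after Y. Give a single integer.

Checking all 56 ordered pairs for relation 'after'; matching pairs in alphabetical order:
(alpha, delta): alpha after delta ✓
(alpha, eta): alpha after eta ✓
(alpha, zeta): alpha after zeta ✓
(gamma, delta): gamma after delta ✓
(gamma, eta): gamma after eta ✓
(gamma, zeta): gamma after zeta ✓
(iota, alpha): iota after alpha ✓
(iota, delta): iota after delta ✓
(iota, eta): iota after eta ✓
(iota, gamma): iota after gamma ✓
(iota, mu): iota after mu ✓
(iota, zeta): iota after zeta ✓
(theta, alpha): theta after alpha ✓
(theta, delta): theta after delta ✓
(theta, eta): theta after eta ✓
(theta, gamma): theta after gamma ✓
(theta, mu): theta after mu ✓
(theta, zeta): theta after zeta ✓
(zeta, eta): zeta after eta ✓
Count: 19.

19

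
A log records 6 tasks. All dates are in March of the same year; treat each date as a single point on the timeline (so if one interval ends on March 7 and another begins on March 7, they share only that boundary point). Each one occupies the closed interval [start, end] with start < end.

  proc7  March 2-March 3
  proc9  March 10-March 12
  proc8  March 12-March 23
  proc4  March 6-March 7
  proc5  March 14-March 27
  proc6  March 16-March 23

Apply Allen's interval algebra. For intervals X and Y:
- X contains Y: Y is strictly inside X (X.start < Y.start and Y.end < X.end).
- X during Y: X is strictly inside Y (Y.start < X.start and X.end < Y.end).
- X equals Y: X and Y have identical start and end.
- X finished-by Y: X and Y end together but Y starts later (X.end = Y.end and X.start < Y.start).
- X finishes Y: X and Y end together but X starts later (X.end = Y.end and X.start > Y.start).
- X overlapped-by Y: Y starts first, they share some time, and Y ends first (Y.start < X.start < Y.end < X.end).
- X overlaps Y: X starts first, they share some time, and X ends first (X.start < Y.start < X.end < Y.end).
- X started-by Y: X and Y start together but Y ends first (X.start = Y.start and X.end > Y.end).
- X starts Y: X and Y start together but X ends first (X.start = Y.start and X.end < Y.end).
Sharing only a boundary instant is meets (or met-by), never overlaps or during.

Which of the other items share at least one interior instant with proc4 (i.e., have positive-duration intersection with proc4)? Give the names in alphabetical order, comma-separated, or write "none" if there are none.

Target proc4 = [March 6, March 7].
proc5 [March 14, March 27] → after → no.
proc6 [March 16, March 23] → after → no.
proc7 [March 2, March 3] → before → no.
proc8 [March 12, March 23] → after → no.
proc9 [March 10, March 12] → after → no.
Result: none.

none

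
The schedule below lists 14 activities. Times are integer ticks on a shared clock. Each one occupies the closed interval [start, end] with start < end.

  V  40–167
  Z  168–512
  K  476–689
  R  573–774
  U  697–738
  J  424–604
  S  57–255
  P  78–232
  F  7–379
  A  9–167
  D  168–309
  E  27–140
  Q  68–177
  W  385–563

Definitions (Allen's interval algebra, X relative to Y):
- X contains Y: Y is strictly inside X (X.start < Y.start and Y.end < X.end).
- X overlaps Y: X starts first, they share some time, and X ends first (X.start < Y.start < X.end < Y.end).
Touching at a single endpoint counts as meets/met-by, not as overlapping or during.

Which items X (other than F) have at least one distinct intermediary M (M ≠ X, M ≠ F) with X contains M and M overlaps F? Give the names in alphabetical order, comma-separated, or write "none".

Target F = [7, 379].
Intermediaries M with M overlaps F: none.
Union: none.

none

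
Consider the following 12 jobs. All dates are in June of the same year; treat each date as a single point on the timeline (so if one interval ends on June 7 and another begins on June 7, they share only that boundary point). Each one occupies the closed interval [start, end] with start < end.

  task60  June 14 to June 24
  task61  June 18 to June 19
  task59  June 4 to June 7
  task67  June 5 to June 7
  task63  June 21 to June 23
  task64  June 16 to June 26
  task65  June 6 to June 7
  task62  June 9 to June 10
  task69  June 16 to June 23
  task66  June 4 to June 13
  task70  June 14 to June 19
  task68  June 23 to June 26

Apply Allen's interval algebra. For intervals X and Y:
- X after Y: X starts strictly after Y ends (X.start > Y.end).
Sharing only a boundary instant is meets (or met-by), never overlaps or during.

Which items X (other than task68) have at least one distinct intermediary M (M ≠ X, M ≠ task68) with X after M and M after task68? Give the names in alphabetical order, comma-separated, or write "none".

none

Target task68 = [June 23, June 26].
Intermediaries M with M after task68: none.
Union: none.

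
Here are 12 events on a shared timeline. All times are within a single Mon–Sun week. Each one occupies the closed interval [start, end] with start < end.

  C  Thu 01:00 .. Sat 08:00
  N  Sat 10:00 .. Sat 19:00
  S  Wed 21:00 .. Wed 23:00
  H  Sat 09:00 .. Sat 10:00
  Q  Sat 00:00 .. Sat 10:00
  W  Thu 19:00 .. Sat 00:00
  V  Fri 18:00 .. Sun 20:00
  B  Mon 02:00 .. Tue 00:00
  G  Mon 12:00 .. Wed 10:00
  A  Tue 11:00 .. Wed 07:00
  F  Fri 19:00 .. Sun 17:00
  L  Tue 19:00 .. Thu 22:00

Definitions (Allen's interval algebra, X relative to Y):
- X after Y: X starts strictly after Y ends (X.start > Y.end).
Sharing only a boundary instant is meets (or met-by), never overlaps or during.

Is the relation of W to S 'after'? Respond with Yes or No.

Yes

W = [Thu 19:00, Sat 00:00], S = [Wed 21:00, Wed 23:00].
Actual relation of W to S: after.
Asked whether 'after' holds → Yes.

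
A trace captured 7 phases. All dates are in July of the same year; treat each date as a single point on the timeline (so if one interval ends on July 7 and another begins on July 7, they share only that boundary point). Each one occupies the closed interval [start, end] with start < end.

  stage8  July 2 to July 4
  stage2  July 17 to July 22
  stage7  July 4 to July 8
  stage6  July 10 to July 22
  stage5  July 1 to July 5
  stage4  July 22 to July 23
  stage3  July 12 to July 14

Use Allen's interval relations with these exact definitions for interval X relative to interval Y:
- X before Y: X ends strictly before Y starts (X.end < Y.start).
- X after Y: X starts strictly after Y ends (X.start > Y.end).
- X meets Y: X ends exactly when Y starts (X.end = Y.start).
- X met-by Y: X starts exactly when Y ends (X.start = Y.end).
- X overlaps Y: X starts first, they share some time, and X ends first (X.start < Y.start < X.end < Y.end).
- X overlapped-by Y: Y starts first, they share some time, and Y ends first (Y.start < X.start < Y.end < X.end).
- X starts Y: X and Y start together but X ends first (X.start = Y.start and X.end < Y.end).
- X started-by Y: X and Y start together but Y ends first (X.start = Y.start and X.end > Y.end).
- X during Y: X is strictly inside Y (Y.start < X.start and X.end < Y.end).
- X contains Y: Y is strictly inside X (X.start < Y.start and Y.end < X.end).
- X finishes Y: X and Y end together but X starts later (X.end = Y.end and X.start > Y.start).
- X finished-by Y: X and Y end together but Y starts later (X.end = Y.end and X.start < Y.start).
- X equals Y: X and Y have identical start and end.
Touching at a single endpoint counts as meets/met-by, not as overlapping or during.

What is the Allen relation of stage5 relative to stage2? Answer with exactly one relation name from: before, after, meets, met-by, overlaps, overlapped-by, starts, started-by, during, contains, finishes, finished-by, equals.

before

stage5 = [July 1, July 5]; stage2 = [July 17, July 22].
Compare endpoints: stage5.start < stage2.start, stage5.start < stage2.end, stage5.end < stage2.start, stage5.end < stage2.end.
That pattern is 'before'.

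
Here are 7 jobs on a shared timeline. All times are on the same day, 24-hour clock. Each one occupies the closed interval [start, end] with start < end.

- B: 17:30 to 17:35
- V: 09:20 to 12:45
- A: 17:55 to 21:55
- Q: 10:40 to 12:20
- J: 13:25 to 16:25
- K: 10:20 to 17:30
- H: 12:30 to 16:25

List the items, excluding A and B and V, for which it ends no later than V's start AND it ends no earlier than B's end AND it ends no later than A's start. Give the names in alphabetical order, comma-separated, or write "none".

none

Conditions: its end is no later than V's start (X.end <= 09:20) AND its end is no earlier than B's end (X.end >= 17:35) AND its end is no later than A's start (X.end <= 17:55).
H: end 16:25 <= 09:20? ✗; end 16:25 >= 17:35? ✗; end 16:25 <= 17:55? ✓ → no.
J: end 16:25 <= 09:20? ✗; end 16:25 >= 17:35? ✗; end 16:25 <= 17:55? ✓ → no.
K: end 17:30 <= 09:20? ✗; end 17:30 >= 17:35? ✗; end 17:30 <= 17:55? ✓ → no.
Q: end 12:20 <= 09:20? ✗; end 12:20 >= 17:35? ✗; end 12:20 <= 17:55? ✓ → no.
Result: none.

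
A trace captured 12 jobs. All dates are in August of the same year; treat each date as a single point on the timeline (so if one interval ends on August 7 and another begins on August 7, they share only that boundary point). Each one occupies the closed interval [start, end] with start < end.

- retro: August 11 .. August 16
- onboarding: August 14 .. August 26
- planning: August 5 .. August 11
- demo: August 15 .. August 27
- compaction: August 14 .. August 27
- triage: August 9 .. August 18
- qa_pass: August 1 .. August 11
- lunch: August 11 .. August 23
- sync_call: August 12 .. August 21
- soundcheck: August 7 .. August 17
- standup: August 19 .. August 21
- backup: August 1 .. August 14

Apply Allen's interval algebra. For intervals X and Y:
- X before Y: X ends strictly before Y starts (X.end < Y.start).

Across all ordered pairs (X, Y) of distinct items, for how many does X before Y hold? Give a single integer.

15

Checking all 132 ordered pairs for relation 'before'; matching pairs in alphabetical order:
(backup, demo): backup before demo ✓
(backup, standup): backup before standup ✓
(planning, compaction): planning before compaction ✓
(planning, demo): planning before demo ✓
(planning, onboarding): planning before onboarding ✓
(planning, standup): planning before standup ✓
(planning, sync_call): planning before sync_call ✓
(qa_pass, compaction): qa_pass before compaction ✓
(qa_pass, demo): qa_pass before demo ✓
(qa_pass, onboarding): qa_pass before onboarding ✓
(qa_pass, standup): qa_pass before standup ✓
(qa_pass, sync_call): qa_pass before sync_call ✓
(retro, standup): retro before standup ✓
(soundcheck, standup): soundcheck before standup ✓
(triage, standup): triage before standup ✓
Count: 15.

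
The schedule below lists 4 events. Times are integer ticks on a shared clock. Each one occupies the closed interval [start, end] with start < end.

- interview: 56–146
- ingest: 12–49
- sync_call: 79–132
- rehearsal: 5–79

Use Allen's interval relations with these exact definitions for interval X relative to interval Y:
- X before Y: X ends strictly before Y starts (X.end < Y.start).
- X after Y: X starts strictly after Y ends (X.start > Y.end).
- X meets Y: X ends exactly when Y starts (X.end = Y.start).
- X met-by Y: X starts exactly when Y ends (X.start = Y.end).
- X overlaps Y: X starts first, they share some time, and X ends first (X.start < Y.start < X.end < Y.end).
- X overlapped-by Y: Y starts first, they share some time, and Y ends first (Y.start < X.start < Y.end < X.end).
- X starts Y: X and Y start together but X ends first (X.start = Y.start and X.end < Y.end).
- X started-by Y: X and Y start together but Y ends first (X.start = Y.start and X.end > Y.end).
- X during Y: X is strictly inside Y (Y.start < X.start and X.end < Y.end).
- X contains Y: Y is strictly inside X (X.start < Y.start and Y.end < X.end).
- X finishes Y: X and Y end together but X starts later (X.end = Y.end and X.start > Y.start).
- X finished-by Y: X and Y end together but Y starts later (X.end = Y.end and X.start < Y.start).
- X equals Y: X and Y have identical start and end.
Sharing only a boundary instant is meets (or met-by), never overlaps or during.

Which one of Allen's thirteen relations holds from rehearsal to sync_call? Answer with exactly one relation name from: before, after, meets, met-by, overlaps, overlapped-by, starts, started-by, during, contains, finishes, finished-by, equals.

meets

rehearsal = [5, 79]; sync_call = [79, 132].
Compare endpoints: rehearsal.start < sync_call.start, rehearsal.start < sync_call.end, rehearsal.end = sync_call.start, rehearsal.end < sync_call.end.
That pattern is 'meets'.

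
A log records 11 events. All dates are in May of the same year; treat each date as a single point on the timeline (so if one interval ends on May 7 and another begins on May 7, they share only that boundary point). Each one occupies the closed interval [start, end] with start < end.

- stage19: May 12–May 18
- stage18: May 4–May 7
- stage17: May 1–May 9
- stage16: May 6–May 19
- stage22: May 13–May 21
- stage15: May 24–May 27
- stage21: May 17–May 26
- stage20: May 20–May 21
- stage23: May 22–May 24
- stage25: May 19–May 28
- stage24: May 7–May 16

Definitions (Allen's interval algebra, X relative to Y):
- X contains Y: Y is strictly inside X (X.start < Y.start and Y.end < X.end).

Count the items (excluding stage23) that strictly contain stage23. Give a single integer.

Target stage23 = [May 22, May 24].
stage15 [May 24, May 27] → met-by → no.
stage16 [May 6, May 19] → before → no.
stage17 [May 1, May 9] → before → no.
stage18 [May 4, May 7] → before → no.
stage19 [May 12, May 18] → before → no.
stage20 [May 20, May 21] → before → no.
stage21 [May 17, May 26] → contains → counts.
stage22 [May 13, May 21] → before → no.
stage24 [May 7, May 16] → before → no.
stage25 [May 19, May 28] → contains → counts.
Total: 2.

2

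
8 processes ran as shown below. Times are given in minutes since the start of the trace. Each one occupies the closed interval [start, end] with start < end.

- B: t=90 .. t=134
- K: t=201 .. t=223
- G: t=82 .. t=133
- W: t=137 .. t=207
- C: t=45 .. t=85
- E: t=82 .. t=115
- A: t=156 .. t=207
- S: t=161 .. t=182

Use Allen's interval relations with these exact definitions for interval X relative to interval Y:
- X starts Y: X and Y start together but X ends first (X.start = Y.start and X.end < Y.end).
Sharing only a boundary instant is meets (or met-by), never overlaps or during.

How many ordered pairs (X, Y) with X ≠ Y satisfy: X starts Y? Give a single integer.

Checking all 56 ordered pairs for relation 'starts'; matching pairs in alphabetical order:
(E, G): E starts G ✓
Count: 1.

1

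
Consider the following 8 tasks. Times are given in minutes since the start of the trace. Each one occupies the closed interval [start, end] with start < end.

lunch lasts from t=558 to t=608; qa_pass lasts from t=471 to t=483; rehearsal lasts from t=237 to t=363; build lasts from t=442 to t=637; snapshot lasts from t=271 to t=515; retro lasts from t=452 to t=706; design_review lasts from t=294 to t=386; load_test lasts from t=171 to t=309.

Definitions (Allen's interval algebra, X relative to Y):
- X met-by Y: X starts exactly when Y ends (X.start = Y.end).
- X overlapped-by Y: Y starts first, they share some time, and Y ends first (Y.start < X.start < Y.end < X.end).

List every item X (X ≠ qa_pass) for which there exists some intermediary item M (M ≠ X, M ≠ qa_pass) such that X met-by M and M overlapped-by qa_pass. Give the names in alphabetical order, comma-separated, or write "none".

Target qa_pass = [t=471, t=483].
Intermediaries M with M overlapped-by qa_pass: none.
Union: none.

none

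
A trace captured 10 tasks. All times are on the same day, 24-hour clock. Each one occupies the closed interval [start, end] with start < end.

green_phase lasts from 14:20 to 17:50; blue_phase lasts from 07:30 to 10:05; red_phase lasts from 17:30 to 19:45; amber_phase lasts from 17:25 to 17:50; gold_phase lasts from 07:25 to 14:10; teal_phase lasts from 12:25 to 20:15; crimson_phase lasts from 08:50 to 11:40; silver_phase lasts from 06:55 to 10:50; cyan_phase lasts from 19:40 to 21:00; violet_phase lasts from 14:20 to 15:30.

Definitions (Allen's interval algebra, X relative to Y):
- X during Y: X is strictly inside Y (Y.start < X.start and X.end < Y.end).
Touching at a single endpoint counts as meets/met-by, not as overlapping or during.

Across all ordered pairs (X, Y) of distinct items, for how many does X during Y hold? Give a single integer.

7

Checking all 90 ordered pairs for relation 'during'; matching pairs in alphabetical order:
(amber_phase, teal_phase): amber_phase during teal_phase ✓
(blue_phase, gold_phase): blue_phase during gold_phase ✓
(blue_phase, silver_phase): blue_phase during silver_phase ✓
(crimson_phase, gold_phase): crimson_phase during gold_phase ✓
(green_phase, teal_phase): green_phase during teal_phase ✓
(red_phase, teal_phase): red_phase during teal_phase ✓
(violet_phase, teal_phase): violet_phase during teal_phase ✓
Count: 7.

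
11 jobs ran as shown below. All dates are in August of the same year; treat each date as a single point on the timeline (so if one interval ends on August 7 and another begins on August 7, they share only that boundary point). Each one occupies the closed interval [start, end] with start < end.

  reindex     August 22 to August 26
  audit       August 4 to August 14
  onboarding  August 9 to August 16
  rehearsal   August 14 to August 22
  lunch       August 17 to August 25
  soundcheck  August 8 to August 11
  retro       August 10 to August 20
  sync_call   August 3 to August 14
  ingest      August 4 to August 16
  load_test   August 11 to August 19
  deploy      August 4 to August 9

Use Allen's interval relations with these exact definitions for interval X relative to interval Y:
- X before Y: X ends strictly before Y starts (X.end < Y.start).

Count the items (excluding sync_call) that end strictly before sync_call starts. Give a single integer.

0

Target sync_call = [August 3, August 14].
audit [August 4, August 14] → finishes → no.
deploy [August 4, August 9] → during → no.
ingest [August 4, August 16] → overlapped-by → no.
load_test [August 11, August 19] → overlapped-by → no.
lunch [August 17, August 25] → after → no.
onboarding [August 9, August 16] → overlapped-by → no.
rehearsal [August 14, August 22] → met-by → no.
reindex [August 22, August 26] → after → no.
retro [August 10, August 20] → overlapped-by → no.
soundcheck [August 8, August 11] → during → no.
Total: 0.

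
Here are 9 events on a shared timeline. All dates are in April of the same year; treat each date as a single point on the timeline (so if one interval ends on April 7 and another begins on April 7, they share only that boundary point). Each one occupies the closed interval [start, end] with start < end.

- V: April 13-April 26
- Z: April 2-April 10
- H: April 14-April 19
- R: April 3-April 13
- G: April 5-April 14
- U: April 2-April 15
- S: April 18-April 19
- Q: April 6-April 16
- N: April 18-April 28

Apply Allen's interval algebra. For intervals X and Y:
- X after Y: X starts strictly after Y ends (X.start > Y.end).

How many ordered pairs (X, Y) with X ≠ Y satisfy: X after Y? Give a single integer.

Checking all 72 ordered pairs for relation 'after'; matching pairs in alphabetical order:
(H, R): H after R ✓
(H, Z): H after Z ✓
(N, G): N after G ✓
(N, Q): N after Q ✓
(N, R): N after R ✓
(N, U): N after U ✓
(N, Z): N after Z ✓
(S, G): S after G ✓
(S, Q): S after Q ✓
(S, R): S after R ✓
(S, U): S after U ✓
(S, Z): S after Z ✓
(V, Z): V after Z ✓
Count: 13.

13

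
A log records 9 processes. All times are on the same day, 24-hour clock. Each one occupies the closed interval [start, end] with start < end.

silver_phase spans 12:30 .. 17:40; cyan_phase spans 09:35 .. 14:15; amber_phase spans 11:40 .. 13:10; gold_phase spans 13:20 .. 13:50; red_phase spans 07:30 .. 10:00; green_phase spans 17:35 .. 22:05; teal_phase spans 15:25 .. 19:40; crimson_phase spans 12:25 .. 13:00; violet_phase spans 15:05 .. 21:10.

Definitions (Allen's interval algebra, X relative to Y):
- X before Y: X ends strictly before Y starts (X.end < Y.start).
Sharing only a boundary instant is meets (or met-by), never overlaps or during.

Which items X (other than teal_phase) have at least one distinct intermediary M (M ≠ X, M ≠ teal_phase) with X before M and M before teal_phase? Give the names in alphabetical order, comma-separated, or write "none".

Target teal_phase = [15:25, 19:40].
Intermediaries M with M before teal_phase: amber_phase, crimson_phase, cyan_phase, gold_phase, red_phase.
Via amber_phase — items with X before amber_phase: red_phase.
Via crimson_phase — items with X before crimson_phase: red_phase.
Via cyan_phase — items with X before cyan_phase: none.
Via gold_phase — items with X before gold_phase: amber_phase, crimson_phase, red_phase.
Via red_phase — items with X before red_phase: none.
Union: amber_phase, crimson_phase, red_phase.

amber_phase, crimson_phase, red_phase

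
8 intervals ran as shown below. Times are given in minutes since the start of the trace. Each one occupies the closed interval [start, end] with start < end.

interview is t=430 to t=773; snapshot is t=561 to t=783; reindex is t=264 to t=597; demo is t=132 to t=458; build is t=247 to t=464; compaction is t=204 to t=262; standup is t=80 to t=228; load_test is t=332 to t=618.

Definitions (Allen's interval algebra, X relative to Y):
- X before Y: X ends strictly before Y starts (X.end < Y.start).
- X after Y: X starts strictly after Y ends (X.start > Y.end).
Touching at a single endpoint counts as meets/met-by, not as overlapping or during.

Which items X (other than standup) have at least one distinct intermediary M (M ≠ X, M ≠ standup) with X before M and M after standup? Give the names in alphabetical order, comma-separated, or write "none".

Target standup = [t=80, t=228].
Intermediaries M with M after standup: build, interview, load_test, reindex, snapshot.
Via build — items with X before build: none.
Via interview — items with X before interview: compaction.
Via load_test — items with X before load_test: compaction.
Via reindex — items with X before reindex: compaction.
Via snapshot — items with X before snapshot: build, compaction, demo.
Union: build, compaction, demo.

build, compaction, demo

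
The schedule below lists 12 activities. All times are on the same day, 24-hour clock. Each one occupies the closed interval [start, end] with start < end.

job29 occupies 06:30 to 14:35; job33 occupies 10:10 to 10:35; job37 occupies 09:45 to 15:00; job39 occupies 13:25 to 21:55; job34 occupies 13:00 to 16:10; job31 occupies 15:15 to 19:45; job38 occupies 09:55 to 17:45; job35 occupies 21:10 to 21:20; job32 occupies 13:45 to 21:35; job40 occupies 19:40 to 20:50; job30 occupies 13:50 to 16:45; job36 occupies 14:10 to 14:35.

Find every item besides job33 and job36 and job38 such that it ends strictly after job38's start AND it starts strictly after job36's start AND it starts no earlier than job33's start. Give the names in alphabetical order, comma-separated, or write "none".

Conditions: its end is strictly after job38's start (X.end > 09:55) AND its start is strictly after job36's start (X.start > 14:10) AND its start is no earlier than job33's start (X.start >= 10:10).
job29: end 14:35 > 09:55? ✓; start 06:30 > 14:10? ✗; start 06:30 >= 10:10? ✗ → no.
job30: end 16:45 > 09:55? ✓; start 13:50 > 14:10? ✗; start 13:50 >= 10:10? ✓ → no.
job31: end 19:45 > 09:55? ✓; start 15:15 > 14:10? ✓; start 15:15 >= 10:10? ✓ → yes.
job32: end 21:35 > 09:55? ✓; start 13:45 > 14:10? ✗; start 13:45 >= 10:10? ✓ → no.
job34: end 16:10 > 09:55? ✓; start 13:00 > 14:10? ✗; start 13:00 >= 10:10? ✓ → no.
job35: end 21:20 > 09:55? ✓; start 21:10 > 14:10? ✓; start 21:10 >= 10:10? ✓ → yes.
job37: end 15:00 > 09:55? ✓; start 09:45 > 14:10? ✗; start 09:45 >= 10:10? ✗ → no.
job39: end 21:55 > 09:55? ✓; start 13:25 > 14:10? ✗; start 13:25 >= 10:10? ✓ → no.
job40: end 20:50 > 09:55? ✓; start 19:40 > 14:10? ✓; start 19:40 >= 10:10? ✓ → yes.
Result: job31, job35, job40.

job31, job35, job40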